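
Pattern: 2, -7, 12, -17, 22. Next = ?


Pattern: alternating sign, magnitude arithmetic (d=5)
Terms: 2, -7, 12, -17, 22
Next term = -27

Next term = -27


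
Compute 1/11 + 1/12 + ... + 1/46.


Σₖ₌11^46 1/k = 1/11 + 1/12 + 1/13 + ... + 1/46
= 14013700200836821609/9419588158802421600
≈ 1.4877

Sum = 14013700200836821609/9419588158802421600 ≈ 1.4877


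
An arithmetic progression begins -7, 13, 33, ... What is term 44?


aₙ = a₁ + (n-1)d
= -7 + (44-1)×20
= -7 + 860
= 853

a_44 = 853


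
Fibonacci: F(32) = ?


Fibonacci sequence: 1, 1, 2, 3, 5, 8, 13, 21, 34, 55, 89, ...
F(32) = 2178309

F(32) = 2178309


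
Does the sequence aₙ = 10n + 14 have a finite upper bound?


aₙ = 10n + 14 → as n→∞, aₙ→∞
No finite upper bound exists
The sequence is UNBOUNDED

Unbounded (aₙ → ∞ as n → ∞)


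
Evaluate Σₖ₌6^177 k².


Σₖ₌6^177 k² = Σₖ₌₁^177 k² − Σₖ₌₁^5 k²
= 177·178·355/6 − 5·6·11/6
= 1864105 − 55 = 1864050

Σk² = 1864050


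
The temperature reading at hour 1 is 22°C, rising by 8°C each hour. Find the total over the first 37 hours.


aₙ = 22 + (37-1)×8 = 310
Sₙ = n(a₁+aₙ)/2 = 37×(22+310)/2
= 37×332/2 = 6142

S_37 = 6142


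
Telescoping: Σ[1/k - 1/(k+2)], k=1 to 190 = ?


Telescoping with gap 2: two head and two tail terms survive.
= (1 + 1/2) - (1/191 + 1/192)
= 3/2 - 1/191 - 1/192 = 54625/36672

Sum = 54625/36672


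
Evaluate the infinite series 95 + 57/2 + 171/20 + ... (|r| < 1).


S∞ = a₁/(1-r) = 95/(1 - 3/10)
= 95/(7/10)
= 950/7

S∞ = 950/7


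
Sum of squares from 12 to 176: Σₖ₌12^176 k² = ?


Σₖ₌12^176 k² = Σₖ₌₁^176 k² − Σₖ₌₁^11 k²
= 176·177·353/6 − 11·12·23/6
= 1832776 − 506 = 1832270

Σk² = 1832270


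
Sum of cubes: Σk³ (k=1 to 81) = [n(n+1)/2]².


n(n+1)/2 = 81×82/2 = 3321
Σk³ = 3321² = 11029041

Σk³ = 11029041


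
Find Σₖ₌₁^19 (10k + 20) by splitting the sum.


Σ(10k+20) = 10·Σk + 20·n
= 10·190 + 20·19
= 1900 + 380 = 2280

Σ = 2280


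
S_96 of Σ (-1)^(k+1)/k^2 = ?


S = 1 - 1/4 + 1/9 - 1/16 + 1/25 - 1/36 + 1/49 - 1/64 ± ...
= 0.8224
(Full series converges to +π²/12 ≈ +0.8225)

S_96 = 0.8224


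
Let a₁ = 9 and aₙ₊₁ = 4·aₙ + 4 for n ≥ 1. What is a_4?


Computing step by step:
a_1 = 9
a_2 = 40
a_3 = 164
a_4 = 660


a_4 = 660


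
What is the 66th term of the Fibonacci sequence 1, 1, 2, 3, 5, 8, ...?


Fibonacci sequence: 1, 1, 2, 3, 5, 8, 13, 21, 34, 55, 89, ...
F(66) = 27777890035288

F(66) = 27777890035288


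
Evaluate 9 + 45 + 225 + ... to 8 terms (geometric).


Sₙ = 9×(5^8 - 1)/(5 - 1)
= 9×(390625 - 1)/4
= 9×390624/4
= 878904

S_8 = 878904


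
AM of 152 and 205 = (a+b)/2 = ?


AM = (152 + 205)/2 = 357/2 = 178.5

AM = 178.5


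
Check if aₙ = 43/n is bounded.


a₁ = 43, a₂ = 43/2, a₃ = 43/3, ...
0 < aₙ ≤ 43 for all n ≥ 1
Lower bound: 0, Upper bound: 43
The sequence IS bounded

Bounded (0 < aₙ ≤ 43)


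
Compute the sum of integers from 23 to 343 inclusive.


Σₖ₌23^343 k = Σₖ₌₁^343 k − Σₖ₌₁^22 k
= 343·344/2 − 22·23/2
= 58996 − 253 = 58743

Σk = 58743


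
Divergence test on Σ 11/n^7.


lim(n→∞) 11/n^7 = 0
lim aₙ = 0 → nth-term test is INCONCLUSIVE
(Need other tests; this is actually a convergent p-series with p=7 > 1)

Inconclusive (lim aₙ = 0; need another test)


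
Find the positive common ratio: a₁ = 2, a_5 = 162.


r^(n-1) = aₙ/a₁
r^4 = 162/2 = 81
r = 81^(1/4)
= ±3; taking r > 0 gives r = 3

r = 3


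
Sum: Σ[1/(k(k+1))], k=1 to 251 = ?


1/(k(k+1)) = 1/k - 1/(k+1) (partial fractions)
Telescoping: Σ = 1 - 1/252 = 251/252

Sum = 251/252


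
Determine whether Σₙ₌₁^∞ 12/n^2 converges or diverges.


p-series test: Σ c/n^p converges if p > 1, diverges if p ≤ 1 (constant c > 0 doesn't affect convergence).
p = 2
2 > 1 → CONVERGES

Converges (p = 2 > 1)


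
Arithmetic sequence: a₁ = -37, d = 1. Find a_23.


aₙ = a₁ + (n-1)d
= -37 + (23-1)×1
= -37 + 22
= -15

a_23 = -15


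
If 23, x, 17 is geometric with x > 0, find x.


GM = √(23×17) = √391 = 19.7737

GM = 19.7737


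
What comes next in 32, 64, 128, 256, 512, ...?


Pattern: powers of 2: 2ⁿ
Terms: 32, 64, 128, 256, 512
Next term = 1024

Next term = 1024


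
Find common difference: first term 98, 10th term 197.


d = (aₙ - a₁)/(n-1)
= (197 - 98)/(10-1)
= 99/9 = 11

d = 11


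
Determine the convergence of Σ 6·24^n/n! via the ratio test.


aₙ = 6·24^n/n!
a_{n+1}/aₙ = 24^(n+1)/(n+1)! × n!/24^n  (constant 6 cancels)
= 24/(n+1)
L = lim(n→∞) 24/(n+1) = 0
L < 1 → series CONVERGES

Converges (ratio test: L = 0 < 1)


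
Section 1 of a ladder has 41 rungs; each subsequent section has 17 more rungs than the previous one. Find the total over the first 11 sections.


aₙ = 41 + (11-1)×17 = 211
Sₙ = n(a₁+aₙ)/2 = 11×(41+211)/2
= 11×252/2 = 1386

S_11 = 1386


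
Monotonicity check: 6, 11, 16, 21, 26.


Differences: 5, 5, 5, 5
All differences > 0 → strictly INCREASING

Monotonically increasing


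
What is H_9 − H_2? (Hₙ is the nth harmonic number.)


Σₖ₌3^9 1/k = 1/3 + 1/4 + 1/5 + 1/6 + 1/7 + 1/8 + 1/9
= 3349/2520
≈ 1.329

Sum = 3349/2520 ≈ 1.329


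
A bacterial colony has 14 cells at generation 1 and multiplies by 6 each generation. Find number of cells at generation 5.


aₙ = a₁·r^(n-1)
= 14×6^4
= 14×1296
= 18144

a_5 = 18144


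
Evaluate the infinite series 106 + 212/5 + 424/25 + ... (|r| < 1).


S∞ = a₁/(1-r) = 106/(1 - 2/5)
= 106/(3/5)
= 530/3

S∞ = 530/3


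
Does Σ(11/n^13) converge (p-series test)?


p-series test: Σ c/n^p converges if p > 1, diverges if p ≤ 1 (constant c > 0 doesn't affect convergence).
p = 13
13 > 1 → CONVERGES

Converges (p = 13 > 1)


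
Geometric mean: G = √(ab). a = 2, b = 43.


GM = √(2×43) = √86 = 9.2736

GM = 9.2736


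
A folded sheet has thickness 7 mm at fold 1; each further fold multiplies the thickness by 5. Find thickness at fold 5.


aₙ = a₁·r^(n-1)
= 7×5^4
= 7×625
= 4375

a_5 = 4375


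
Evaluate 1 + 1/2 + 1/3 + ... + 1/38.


H_38 = 1/1 + 1/2 + 1/3 + ... + 1/38
= 2053580969474233/485721041551200
≈ 4.2279

H_38 = 2053580969474233/485721041551200 ≈ 4.2279


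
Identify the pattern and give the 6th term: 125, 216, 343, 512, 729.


Pattern: perfect cubes: n³
Terms: 125, 216, 343, 512, 729
Next term = 1000

Next term = 1000


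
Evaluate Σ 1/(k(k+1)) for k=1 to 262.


1/(k(k+1)) = 1/k - 1/(k+1) (partial fractions)
Telescoping: Σ = 1 - 1/263 = 262/263

Sum = 262/263


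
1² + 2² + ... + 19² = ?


n = 19
n(n+1)(2n+1)/6 = 19×20×39/6
= 14820/6 = 2470

Σk² = 2470


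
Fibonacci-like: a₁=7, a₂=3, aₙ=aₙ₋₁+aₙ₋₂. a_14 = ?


Computing iteratively: 7, 3, 10, 13, 23, 36, 59, 95, 154, 249, 403, 652, ...
a_14 = 1707

a_14 = 1707


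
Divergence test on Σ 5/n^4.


lim(n→∞) 5/n^4 = 0
lim aₙ = 0 → nth-term test is INCONCLUSIVE
(Need other tests; this is actually a convergent p-series with p=4 > 1)

Inconclusive (lim aₙ = 0; need another test)


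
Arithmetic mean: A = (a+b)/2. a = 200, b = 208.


AM = (200 + 208)/2 = 408/2 = 204

AM = 204


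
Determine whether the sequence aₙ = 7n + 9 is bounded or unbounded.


aₙ = 7n + 9 → as n→∞, aₙ→∞
No finite upper bound exists
The sequence is UNBOUNDED

Unbounded (aₙ → ∞ as n → ∞)


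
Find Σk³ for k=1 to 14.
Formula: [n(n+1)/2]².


n(n+1)/2 = 14×15/2 = 105
Σk³ = 105² = 11025

Σk³ = 11025


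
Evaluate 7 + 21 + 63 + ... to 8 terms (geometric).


Sₙ = 7×(3^8 - 1)/(3 - 1)
= 7×(6561 - 1)/2
= 7×6560/2
= 22960

S_8 = 22960


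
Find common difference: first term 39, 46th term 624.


d = (aₙ - a₁)/(n-1)
= (624 - 39)/(46-1)
= 585/45 = 13

d = 13


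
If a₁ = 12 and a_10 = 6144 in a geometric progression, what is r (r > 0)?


r^(n-1) = aₙ/a₁
r^9 = 6144/12 = 512
r = 512^(1/9)
= 2

r = 2


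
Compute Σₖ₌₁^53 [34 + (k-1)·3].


aₙ = 34 + (53-1)×3 = 190
Sₙ = n(a₁+aₙ)/2 = 53×(34+190)/2
= 53×224/2 = 5936

S_53 = 5936


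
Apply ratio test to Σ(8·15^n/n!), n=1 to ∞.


aₙ = 8·15^n/n!
a_{n+1}/aₙ = 15^(n+1)/(n+1)! × n!/15^n  (constant 8 cancels)
= 15/(n+1)
L = lim(n→∞) 15/(n+1) = 0
L < 1 → series CONVERGES

Converges (ratio test: L = 0 < 1)


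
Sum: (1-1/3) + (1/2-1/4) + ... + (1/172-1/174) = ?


Telescoping with gap 2: two head and two tail terms survive.
= (1 + 1/2) - (1/173 + 1/174)
= 3/2 - 1/173 - 1/174 = 22403/15051

Sum = 22403/15051


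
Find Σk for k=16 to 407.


Σₖ₌16^407 k = Σₖ₌₁^407 k − Σₖ₌₁^15 k
= 407·408/2 − 15·16/2
= 83028 − 120 = 82908

Σk = 82908


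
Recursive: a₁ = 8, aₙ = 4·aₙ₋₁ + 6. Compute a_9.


Computing step by step:
a_1 = 8
a_2 = 38
a_3 = 158
a_4 = 638
a_5 = 2558
a_6 = 10238
a_7 = 40958
a_8 = 163838
a_9 = 655358


a_9 = 655358


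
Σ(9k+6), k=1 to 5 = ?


Σ(9k+6) = 9·Σk + 6·n
= 9·15 + 6·5
= 135 + 30 = 165

Σ = 165


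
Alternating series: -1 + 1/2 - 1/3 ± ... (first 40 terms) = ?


S = -1 + 1/2 - 1/3 + 1/4 - 1/5 + 1/6 - 1/7 + 1/8 ± ...
= -0.6808
(Full series converges to -ln(2) ≈ -0.6931)

S_40 = -0.6808


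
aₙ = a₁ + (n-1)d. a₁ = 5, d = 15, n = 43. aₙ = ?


aₙ = a₁ + (n-1)d
= 5 + (43-1)×15
= 5 + 630
= 635

a_43 = 635


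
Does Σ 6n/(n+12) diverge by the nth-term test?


lim(n→∞) 6n/(n+12) = 6/1 = 6  (divide numerator and denominator by n)
lim aₙ = 6 ≠ 0 → series DIVERGES

Diverges (lim aₙ = 6 ≠ 0)


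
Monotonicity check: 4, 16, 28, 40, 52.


Differences: 12, 12, 12, 12
All differences > 0 → strictly INCREASING

Monotonically increasing


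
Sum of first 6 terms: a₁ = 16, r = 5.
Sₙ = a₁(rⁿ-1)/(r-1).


Sₙ = 16×(5^6 - 1)/(5 - 1)
= 16×(15625 - 1)/4
= 16×15624/4
= 62496

S_6 = 62496


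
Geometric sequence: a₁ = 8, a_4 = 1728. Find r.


r^(n-1) = aₙ/a₁
r^3 = 1728/8 = 216
r = 216^(1/3)
= 6

r = 6


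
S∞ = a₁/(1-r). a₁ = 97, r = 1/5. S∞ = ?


S∞ = a₁/(1-r) = 97/(1 - 1/5)
= 97/(4/5)
= 485/4

S∞ = 485/4


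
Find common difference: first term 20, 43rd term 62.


d = (aₙ - a₁)/(n-1)
= (62 - 20)/(43-1)
= 42/42 = 1

d = 1


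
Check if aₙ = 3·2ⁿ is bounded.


aₙ = 3·2ⁿ → as n→∞, aₙ→∞ (since base 2 > 1)
No finite upper bound exists
The sequence is UNBOUNDED

Unbounded (aₙ → ∞ as n → ∞)


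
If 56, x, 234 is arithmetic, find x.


AM = (56 + 234)/2 = 290/2 = 145

AM = 145


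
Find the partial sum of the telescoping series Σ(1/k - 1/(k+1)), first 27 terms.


Telescoping: adjacent terms cancel.
= 1/1 - 1/28
= 1 - 1/28 = 27/28

Sum = 27/28


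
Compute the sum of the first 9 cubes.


n(n+1)/2 = 9×10/2 = 45
Σk³ = 45² = 2025

Σk³ = 2025


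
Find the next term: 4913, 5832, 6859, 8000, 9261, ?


Pattern: perfect cubes: n³
Terms: 4913, 5832, 6859, 8000, 9261
Next term = 10648

Next term = 10648


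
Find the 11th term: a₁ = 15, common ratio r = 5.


aₙ = a₁·r^(n-1)
= 15×5^10
= 15×9765625
= 146484375

a_11 = 146484375


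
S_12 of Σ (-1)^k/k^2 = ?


S = -1 + 1/4 - 1/9 + 1/16 - 1/25 + 1/36 - 1/49 + 1/64 ± ...
= -0.8193
(Full series converges to -π²/12 ≈ -0.8225)

S_12 = -0.8193


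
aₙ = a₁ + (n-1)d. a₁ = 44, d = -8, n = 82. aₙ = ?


aₙ = a₁ + (n-1)d
= 44 + (82-1)×-8
= 44 - 648
= -604

a_82 = -604


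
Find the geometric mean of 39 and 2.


GM = √(39×2) = √78 = 8.8318

GM = 8.8318


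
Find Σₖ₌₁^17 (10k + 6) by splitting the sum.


Σ(10k+6) = 10·Σk + 6·n
= 10·153 + 6·17
= 1530 + 102 = 1632

Σ = 1632


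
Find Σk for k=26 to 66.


Σₖ₌26^66 k = Σₖ₌₁^66 k − Σₖ₌₁^25 k
= 66·67/2 − 25·26/2
= 2211 − 325 = 1886

Σk = 1886


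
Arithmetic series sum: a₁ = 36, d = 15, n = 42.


aₙ = 36 + (42-1)×15 = 651
Sₙ = n(a₁+aₙ)/2 = 42×(36+651)/2
= 42×687/2 = 14427

S_42 = 14427


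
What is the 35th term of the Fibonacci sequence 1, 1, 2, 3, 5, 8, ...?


Fibonacci sequence: 1, 1, 2, 3, 5, 8, 13, 21, 34, 55, 89, ...
F(35) = 9227465

F(35) = 9227465


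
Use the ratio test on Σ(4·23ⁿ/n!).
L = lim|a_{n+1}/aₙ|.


aₙ = 4·23^n/n!
a_{n+1}/aₙ = 23^(n+1)/(n+1)! × n!/23^n  (constant 4 cancels)
= 23/(n+1)
L = lim(n→∞) 23/(n+1) = 0
L < 1 → series CONVERGES

Converges (ratio test: L = 0 < 1)


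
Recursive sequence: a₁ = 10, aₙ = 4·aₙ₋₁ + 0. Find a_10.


Computing step by step:
a_1 = 10
a_2 = 40
a_3 = 160
a_4 = 640
a_5 = 2560
a_6 = 10240
a_7 = 40960
a_8 = 163840
a_9 = 655360
a_10 = 2621440


a_10 = 2621440


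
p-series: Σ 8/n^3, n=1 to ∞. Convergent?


p-series test: Σ c/n^p converges if p > 1, diverges if p ≤ 1 (constant c > 0 doesn't affect convergence).
p = 3
3 > 1 → CONVERGES

Converges (p = 3 > 1)


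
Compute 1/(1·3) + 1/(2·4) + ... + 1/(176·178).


1/(k(k+2)) = (1/2)·(1/k - 1/(k+2)) (partial fractions)
Telescoping: Σ = (1/2)·(1 + 1/2 - 1/177 - 1/178) = 11726/15753

Sum = 11726/15753


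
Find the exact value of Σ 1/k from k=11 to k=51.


Σₖ₌11^51 1/k = 1/11 + 1/12 + 1/13 + ... + 1/51
= 4927000185167372152739/3099044504245996706400
≈ 1.5898

Sum = 4927000185167372152739/3099044504245996706400 ≈ 1.5898


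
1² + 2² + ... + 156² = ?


n = 156
n(n+1)(2n+1)/6 = 156×157×313/6
= 7665996/6 = 1277666

Σk² = 1277666


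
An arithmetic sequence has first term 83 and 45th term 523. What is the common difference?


d = (aₙ - a₁)/(n-1)
= (523 - 83)/(45-1)
= 440/44 = 10

d = 10


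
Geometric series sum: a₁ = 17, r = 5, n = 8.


Sₙ = 17×(5^8 - 1)/(5 - 1)
= 17×(390625 - 1)/4
= 17×390624/4
= 1660152

S_8 = 1660152


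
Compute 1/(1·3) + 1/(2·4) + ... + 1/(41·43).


1/(k(k+2)) = (1/2)·(1/k - 1/(k+2)) (partial fractions)
Telescoping: Σ = (1/2)·(1 + 1/2 - 1/42 - 1/43) = 656/903

Sum = 656/903


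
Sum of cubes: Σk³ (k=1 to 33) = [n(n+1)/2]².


n(n+1)/2 = 33×34/2 = 561
Σk³ = 561² = 314721

Σk³ = 314721


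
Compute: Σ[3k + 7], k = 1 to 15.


Σ(3k+7) = 3·Σk + 7·n
= 3·120 + 7·15
= 360 + 105 = 465

Σ = 465


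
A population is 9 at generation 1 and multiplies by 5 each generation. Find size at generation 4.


aₙ = a₁·r^(n-1)
= 9×5^3
= 9×125
= 1125

a_4 = 1125


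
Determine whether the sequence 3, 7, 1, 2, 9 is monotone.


Differences: 4, -6, 1, 7
Difference at position 1 is +4 (> 0) but position 2 is -6 (< 0) — sequence both rises and falls
→ NOT monotonic

Not monotonic


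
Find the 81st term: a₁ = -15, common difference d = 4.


aₙ = a₁ + (n-1)d
= -15 + (81-1)×4
= -15 + 320
= 305

a_81 = 305


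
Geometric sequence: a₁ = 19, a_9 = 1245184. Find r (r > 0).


r^(n-1) = aₙ/a₁
r^8 = 1245184/19 = 65536
r = 65536^(1/8)
= ±4; taking r > 0 gives r = 4

r = 4


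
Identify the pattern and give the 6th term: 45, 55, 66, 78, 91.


Pattern: triangular numbers: n(n+1)/2
Terms: 45, 55, 66, 78, 91
Next term = 105

Next term = 105


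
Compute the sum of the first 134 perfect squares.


n = 134
n(n+1)(2n+1)/6 = 134×135×269/6
= 4866210/6 = 811035

Σk² = 811035


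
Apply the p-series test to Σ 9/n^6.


p-series test: Σ c/n^p converges if p > 1, diverges if p ≤ 1 (constant c > 0 doesn't affect convergence).
p = 6
6 > 1 → CONVERGES

Converges (p = 6 > 1)


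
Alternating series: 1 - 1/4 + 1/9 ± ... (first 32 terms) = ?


S = 1 - 1/4 + 1/9 - 1/16 + 1/25 - 1/36 + 1/49 - 1/64 ± ...
= 0.822
(Full series converges to +π²/12 ≈ +0.8225)

S_32 = 0.822


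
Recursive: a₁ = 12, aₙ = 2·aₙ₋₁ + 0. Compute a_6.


Computing step by step:
a_1 = 12
a_2 = 24
a_3 = 48
a_4 = 96
a_5 = 192
a_6 = 384


a_6 = 384


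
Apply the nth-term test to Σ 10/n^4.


lim(n→∞) 10/n^4 = 0
lim aₙ = 0 → nth-term test is INCONCLUSIVE
(Need other tests; this is actually a convergent p-series with p=4 > 1)

Inconclusive (lim aₙ = 0; need another test)


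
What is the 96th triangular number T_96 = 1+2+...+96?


n(n+1)/2 = 96×97/2 = 9312/2 = 4656

Σk = 4656


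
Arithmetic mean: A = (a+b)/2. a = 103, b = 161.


AM = (103 + 161)/2 = 264/2 = 132

AM = 132


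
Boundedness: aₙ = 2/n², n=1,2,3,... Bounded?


a₁ = 2, a₂ = 2/4, a₃ = 2/9, ...
0 < aₙ ≤ 2 for all n ≥ 1
The sequence IS bounded

Bounded (0 < aₙ ≤ 2)


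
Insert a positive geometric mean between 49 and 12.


GM = √(49×12) = √588 = 24.2487

GM = 24.2487


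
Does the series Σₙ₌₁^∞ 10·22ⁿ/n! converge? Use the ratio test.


aₙ = 10·22^n/n!
a_{n+1}/aₙ = 22^(n+1)/(n+1)! × n!/22^n  (constant 10 cancels)
= 22/(n+1)
L = lim(n→∞) 22/(n+1) = 0
L < 1 → series CONVERGES

Converges (ratio test: L = 0 < 1)


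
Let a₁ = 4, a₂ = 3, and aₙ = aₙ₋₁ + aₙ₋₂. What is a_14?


Computing iteratively: 4, 3, 7, 10, 17, 27, 44, 71, 115, 186, 301, 487, ...
a_14 = 1275

a_14 = 1275


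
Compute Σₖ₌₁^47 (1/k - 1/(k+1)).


Telescoping: adjacent terms cancel.
= 1/1 - 1/48
= 1 - 1/48 = 47/48

Sum = 47/48


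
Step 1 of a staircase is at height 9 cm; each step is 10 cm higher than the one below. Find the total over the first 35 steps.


aₙ = 9 + (35-1)×10 = 349
Sₙ = n(a₁+aₙ)/2 = 35×(9+349)/2
= 35×358/2 = 6265

S_35 = 6265


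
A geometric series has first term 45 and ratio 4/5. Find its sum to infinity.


S∞ = a₁/(1-r) = 45/(1 - 4/5)
= 45/(1/5)
= 225

S∞ = 225


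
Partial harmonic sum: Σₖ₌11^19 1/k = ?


Σₖ₌11^19 1/k = 1/11 + 1/12 + 1/13 + 1/14 + 1/15 + 1/16 + 1/17 + 1/18 + 1/19
= 144045379/232792560
≈ 0.6188

Sum = 144045379/232792560 ≈ 0.6188


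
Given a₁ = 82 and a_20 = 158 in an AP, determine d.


d = (aₙ - a₁)/(n-1)
= (158 - 82)/(20-1)
= 76/19 = 4

d = 4


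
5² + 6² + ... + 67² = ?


Σₖ₌5^67 k² = Σₖ₌₁^67 k² − Σₖ₌₁^4 k²
= 67·68·135/6 − 4·5·9/6
= 102510 − 30 = 102480

Σk² = 102480


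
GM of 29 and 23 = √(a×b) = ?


GM = √(29×23) = √667 = 25.8263

GM = 25.8263


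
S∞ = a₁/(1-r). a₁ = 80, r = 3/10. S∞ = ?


S∞ = a₁/(1-r) = 80/(1 - 3/10)
= 80/(7/10)
= 800/7

S∞ = 800/7


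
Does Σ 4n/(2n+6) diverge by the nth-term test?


lim(n→∞) 4n/(2n+6) = 4/2 = 2  (divide numerator and denominator by n)
lim aₙ = 2 ≠ 0 → series DIVERGES

Diverges (lim aₙ = 2 ≠ 0)


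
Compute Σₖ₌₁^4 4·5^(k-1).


Sₙ = 4×(5^4 - 1)/(5 - 1)
= 4×(625 - 1)/4
= 4×624/4
= 624

S_4 = 624


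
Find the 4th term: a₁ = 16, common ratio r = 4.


aₙ = a₁·r^(n-1)
= 16×4^3
= 16×64
= 1024

a_4 = 1024


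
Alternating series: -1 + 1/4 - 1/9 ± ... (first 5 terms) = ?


S = -1 + 1/4 - 1/9 + 1/16 - 1/25
= -0.8386
(Full series converges to -π²/12 ≈ -0.8225)

S_5 = -0.8386


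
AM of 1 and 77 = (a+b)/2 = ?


AM = (1 + 77)/2 = 78/2 = 39

AM = 39


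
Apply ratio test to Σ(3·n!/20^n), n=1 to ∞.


aₙ = 3·n!/20^n
a_{n+1}/aₙ = (n+1)!/20^(n+1) × 20^n/n!  (constant 3 cancels)
= (n+1)/20
L = lim(n→∞) (n+1)/20 = ∞
L > 1 → series DIVERGES

Diverges (ratio test: L = ∞ > 1)


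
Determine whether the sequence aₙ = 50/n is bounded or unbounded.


a₁ = 50, a₂ = 50/2, a₃ = 50/3, ...
0 < aₙ ≤ 50 for all n ≥ 1
Lower bound: 0, Upper bound: 50
The sequence IS bounded

Bounded (0 < aₙ ≤ 50)


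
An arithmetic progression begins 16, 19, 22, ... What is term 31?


aₙ = a₁ + (n-1)d
= 16 + (31-1)×3
= 16 + 90
= 106

a_31 = 106


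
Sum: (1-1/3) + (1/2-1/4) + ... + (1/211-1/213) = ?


Telescoping with gap 2: two head and two tail terms survive.
= (1 + 1/2) - (1/212 + 1/213)
= 3/2 - 1/212 - 1/213 = 67309/45156

Sum = 67309/45156


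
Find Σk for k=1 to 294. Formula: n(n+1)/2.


n(n+1)/2 = 294×295/2 = 86730/2 = 43365

Σk = 43365


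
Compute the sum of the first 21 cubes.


n(n+1)/2 = 21×22/2 = 231
Σk³ = 231² = 53361

Σk³ = 53361


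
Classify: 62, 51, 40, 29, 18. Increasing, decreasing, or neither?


Differences: -11, -11, -11, -11
All differences < 0 → strictly DECREASING

Monotonically decreasing


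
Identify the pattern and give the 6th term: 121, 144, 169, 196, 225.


Pattern: perfect squares: n²
Terms: 121, 144, 169, 196, 225
Next term = 256

Next term = 256


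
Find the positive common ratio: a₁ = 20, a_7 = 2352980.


r^(n-1) = aₙ/a₁
r^6 = 2352980/20 = 117649
r = 117649^(1/6)
= ±7; taking r > 0 gives r = 7

r = 7


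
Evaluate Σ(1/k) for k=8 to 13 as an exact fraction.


Σₖ₌8^13 1/k = 1/8 + 1/9 + 1/10 + 1/11 + 1/12 + 1/13
= 30233/51480
≈ 0.5873

Sum = 30233/51480 ≈ 0.5873


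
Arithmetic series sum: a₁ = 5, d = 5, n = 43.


aₙ = 5 + (43-1)×5 = 215
Sₙ = n(a₁+aₙ)/2 = 43×(5+215)/2
= 43×220/2 = 4730

S_43 = 4730


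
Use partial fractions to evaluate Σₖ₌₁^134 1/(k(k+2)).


1/(k(k+2)) = (1/2)·(1/k - 1/(k+2)) (partial fractions)
Telescoping: Σ = (1/2)·(1 + 1/2 - 1/135 - 1/136) = 27269/36720

Sum = 27269/36720


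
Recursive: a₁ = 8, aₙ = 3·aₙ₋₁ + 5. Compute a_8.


Computing step by step:
a_1 = 8
a_2 = 29
a_3 = 92
a_4 = 281
a_5 = 848
a_6 = 2549
a_7 = 7652
a_8 = 22961


a_8 = 22961


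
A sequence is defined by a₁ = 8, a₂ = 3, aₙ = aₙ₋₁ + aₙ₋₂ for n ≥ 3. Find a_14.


Computing iteratively: 8, 3, 11, 14, 25, 39, 64, 103, 167, 270, 437, 707, ...
a_14 = 1851

a_14 = 1851


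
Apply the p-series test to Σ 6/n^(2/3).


p-series test: Σ c/n^p converges if p > 1, diverges if p ≤ 1 (constant c > 0 doesn't affect convergence).
p = 2/3
2/3 ≤ 1 → DIVERGES

Diverges (p = 2/3 ≤ 1)


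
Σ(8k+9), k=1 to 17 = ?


Σ(8k+9) = 8·Σk + 9·n
= 8·153 + 9·17
= 1224 + 153 = 1377

Σ = 1377


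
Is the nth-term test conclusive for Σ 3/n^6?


lim(n→∞) 3/n^6 = 0
lim aₙ = 0 → nth-term test is INCONCLUSIVE
(Need other tests; this is actually a convergent p-series with p=6 > 1)

Inconclusive (lim aₙ = 0; need another test)


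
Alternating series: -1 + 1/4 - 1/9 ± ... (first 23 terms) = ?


S = -1 + 1/4 - 1/9 + 1/16 - 1/25 + 1/36 - 1/49 + 1/64 ± ...
= -0.8234
(Full series converges to -π²/12 ≈ -0.8225)

S_23 = -0.8234


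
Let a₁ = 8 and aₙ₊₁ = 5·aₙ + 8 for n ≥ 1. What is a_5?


Computing step by step:
a_1 = 8
a_2 = 48
a_3 = 248
a_4 = 1248
a_5 = 6248


a_5 = 6248


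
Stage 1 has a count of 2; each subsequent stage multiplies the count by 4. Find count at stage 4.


aₙ = a₁·r^(n-1)
= 2×4^3
= 2×64
= 128

a_4 = 128


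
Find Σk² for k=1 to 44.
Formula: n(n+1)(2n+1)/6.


n = 44
n(n+1)(2n+1)/6 = 44×45×89/6
= 176220/6 = 29370

Σk² = 29370


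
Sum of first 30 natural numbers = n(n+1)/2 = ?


n(n+1)/2 = 30×31/2 = 930/2 = 465

Σk = 465


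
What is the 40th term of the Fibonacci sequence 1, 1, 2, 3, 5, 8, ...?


Fibonacci sequence: 1, 1, 2, 3, 5, 8, 13, 21, 34, 55, 89, ...
F(40) = 102334155

F(40) = 102334155


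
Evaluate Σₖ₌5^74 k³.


Σₖ₌5^74 k³ = [74·75/2]² − [4·5/2]²
= 7700625 − 100 = 7700525

Σk³ = 7700525


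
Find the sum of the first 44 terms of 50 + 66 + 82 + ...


aₙ = 50 + (44-1)×16 = 738
Sₙ = n(a₁+aₙ)/2 = 44×(50+738)/2
= 44×788/2 = 17336

S_44 = 17336


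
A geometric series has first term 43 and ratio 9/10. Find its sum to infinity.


S∞ = a₁/(1-r) = 43/(1 - 9/10)
= 43/(1/10)
= 430

S∞ = 430


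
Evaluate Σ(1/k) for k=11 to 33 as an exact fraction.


Σₖ₌11^33 1/k = 1/11 + 1/12 + 1/13 + ... + 1/33
= 15225778970569/13127595717600
≈ 1.1598

Sum = 15225778970569/13127595717600 ≈ 1.1598


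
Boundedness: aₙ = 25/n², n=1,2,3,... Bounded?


a₁ = 25, a₂ = 25/4, a₃ = 25/9, ...
0 < aₙ ≤ 25 for all n ≥ 1
The sequence IS bounded

Bounded (0 < aₙ ≤ 25)


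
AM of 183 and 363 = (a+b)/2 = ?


AM = (183 + 363)/2 = 546/2 = 273

AM = 273


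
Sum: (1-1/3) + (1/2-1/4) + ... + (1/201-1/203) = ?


Telescoping with gap 2: two head and two tail terms survive.
= (1 + 1/2) - (1/202 + 1/203)
= 3/2 - 1/202 - 1/203 = 30552/20503

Sum = 30552/20503


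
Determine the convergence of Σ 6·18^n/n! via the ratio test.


aₙ = 6·18^n/n!
a_{n+1}/aₙ = 18^(n+1)/(n+1)! × n!/18^n  (constant 6 cancels)
= 18/(n+1)
L = lim(n→∞) 18/(n+1) = 0
L < 1 → series CONVERGES

Converges (ratio test: L = 0 < 1)


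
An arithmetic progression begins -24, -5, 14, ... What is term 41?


aₙ = a₁ + (n-1)d
= -24 + (41-1)×19
= -24 + 760
= 736

a_41 = 736


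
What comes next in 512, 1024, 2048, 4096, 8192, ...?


Pattern: powers of 2: 2ⁿ
Terms: 512, 1024, 2048, 4096, 8192
Next term = 16384

Next term = 16384


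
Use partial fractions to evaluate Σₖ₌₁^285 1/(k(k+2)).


1/(k(k+2)) = (1/2)·(1/k - 1/(k+2)) (partial fractions)
Telescoping: Σ = (1/2)·(1 + 1/2 - 1/286 - 1/287) = 61275/82082

Sum = 61275/82082


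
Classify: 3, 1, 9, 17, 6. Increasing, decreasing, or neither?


Differences: -2, 8, 8, -11
Difference at position 2 is +8 (> 0) but position 1 is -2 (< 0) — sequence both rises and falls
→ NOT monotonic

Not monotonic


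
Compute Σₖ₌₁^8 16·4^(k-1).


Sₙ = 16×(4^8 - 1)/(4 - 1)
= 16×(65536 - 1)/3
= 16×65535/3
= 349520

S_8 = 349520


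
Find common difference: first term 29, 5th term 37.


d = (aₙ - a₁)/(n-1)
= (37 - 29)/(5-1)
= 8/4 = 2

d = 2


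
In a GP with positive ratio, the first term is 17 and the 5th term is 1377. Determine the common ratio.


r^(n-1) = aₙ/a₁
r^4 = 1377/17 = 81
r = 81^(1/4)
= ±3; taking r > 0 gives r = 3

r = 3


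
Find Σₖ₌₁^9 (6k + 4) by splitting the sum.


Σ(6k+4) = 6·Σk + 4·n
= 6·45 + 4·9
= 270 + 36 = 306

Σ = 306


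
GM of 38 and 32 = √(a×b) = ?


GM = √(38×32) = √1216 = 34.8712

GM = 34.8712


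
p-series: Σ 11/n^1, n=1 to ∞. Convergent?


p-series test: Σ c/n^p converges if p > 1, diverges if p ≤ 1 (constant c > 0 doesn't affect convergence).
p = 1
1 ≤ 1 → DIVERGES

Diverges (p = 1 ≤ 1)


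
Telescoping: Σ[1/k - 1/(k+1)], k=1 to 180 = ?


Telescoping: adjacent terms cancel.
= 1/1 - 1/181
= 1 - 1/181 = 180/181

Sum = 180/181


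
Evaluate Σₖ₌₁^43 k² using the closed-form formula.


n = 43
n(n+1)(2n+1)/6 = 43×44×87/6
= 164604/6 = 27434

Σk² = 27434


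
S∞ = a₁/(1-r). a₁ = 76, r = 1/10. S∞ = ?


S∞ = a₁/(1-r) = 76/(1 - 1/10)
= 76/(9/10)
= 760/9

S∞ = 760/9


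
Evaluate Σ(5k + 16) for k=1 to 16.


Σ(5k+16) = 5·Σk + 16·n
= 5·136 + 16·16
= 680 + 256 = 936

Σ = 936


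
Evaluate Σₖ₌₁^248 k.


n(n+1)/2 = 248×249/2 = 61752/2 = 30876

Σk = 30876


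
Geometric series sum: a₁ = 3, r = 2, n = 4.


Sₙ = 3×(2^4 - 1)/(2 - 1)
= 3×(16 - 1)/1
= 3×15/1
= 45

S_4 = 45


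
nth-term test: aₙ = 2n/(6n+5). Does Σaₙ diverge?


lim(n→∞) 2n/(6n+5) = 2/6 = 1/3  (divide numerator and denominator by n)
lim aₙ = 1/3 ≠ 0 → series DIVERGES

Diverges (lim aₙ = 1/3 ≠ 0)


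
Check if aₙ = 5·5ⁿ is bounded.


aₙ = 5·5ⁿ → as n→∞, aₙ→∞ (since base 5 > 1)
No finite upper bound exists
The sequence is UNBOUNDED

Unbounded (aₙ → ∞ as n → ∞)


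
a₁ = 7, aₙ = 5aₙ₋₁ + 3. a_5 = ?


Computing step by step:
a_1 = 7
a_2 = 38
a_3 = 193
a_4 = 968
a_5 = 4843


a_5 = 4843


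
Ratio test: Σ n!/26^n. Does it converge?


aₙ = n!/26^n
a_{n+1}/aₙ = (n+1)!/26^(n+1) × 26^n/n!
= (n+1)/26
L = lim(n→∞) (n+1)/26 = ∞
L > 1 → series DIVERGES

Diverges (ratio test: L = ∞ > 1)


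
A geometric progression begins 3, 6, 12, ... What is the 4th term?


aₙ = a₁·r^(n-1)
= 3×2^3
= 3×8
= 24

a_4 = 24


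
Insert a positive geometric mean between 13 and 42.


GM = √(13×42) = √546 = 23.3666

GM = 23.3666


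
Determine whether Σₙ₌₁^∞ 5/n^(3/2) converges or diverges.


p-series test: Σ c/n^p converges if p > 1, diverges if p ≤ 1 (constant c > 0 doesn't affect convergence).
p = 3/2
3/2 > 1 → CONVERGES

Converges (p = 3/2 > 1)


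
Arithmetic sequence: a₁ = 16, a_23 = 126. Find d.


d = (aₙ - a₁)/(n-1)
= (126 - 16)/(23-1)
= 110/22 = 5

d = 5


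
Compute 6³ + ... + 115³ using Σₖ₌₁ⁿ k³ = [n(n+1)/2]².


Σₖ₌6^115 k³ = [115·116/2]² − [5·6/2]²
= 44488900 − 225 = 44488675

Σk³ = 44488675


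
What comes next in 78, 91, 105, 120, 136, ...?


Pattern: triangular numbers: n(n+1)/2
Terms: 78, 91, 105, 120, 136
Next term = 153

Next term = 153


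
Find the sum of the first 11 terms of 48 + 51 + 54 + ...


aₙ = 48 + (11-1)×3 = 78
Sₙ = n(a₁+aₙ)/2 = 11×(48+78)/2
= 11×126/2 = 693

S_11 = 693


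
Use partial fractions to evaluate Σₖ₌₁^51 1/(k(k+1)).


1/(k(k+1)) = 1/k - 1/(k+1) (partial fractions)
Telescoping: Σ = 1 - 1/52 = 51/52

Sum = 51/52


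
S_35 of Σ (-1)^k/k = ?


S = -1 + 1/2 - 1/3 + 1/4 - 1/5 + 1/6 - 1/7 + 1/8 ± ...
= -0.7072
(Full series converges to -ln(2) ≈ -0.6931)

S_35 = -0.7072


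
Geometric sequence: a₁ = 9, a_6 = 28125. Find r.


r^(n-1) = aₙ/a₁
r^5 = 28125/9 = 3125
r = 3125^(1/5)
= 5

r = 5


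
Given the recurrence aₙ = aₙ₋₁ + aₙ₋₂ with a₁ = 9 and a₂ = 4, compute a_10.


Computing iteratively: 9, 4, 13, 17, 30, 47, 77, 124, 201, 325
a_10 = 325

a_10 = 325


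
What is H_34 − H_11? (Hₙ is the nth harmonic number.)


Σₖ₌12^34 1/k = 1/12 + 1/13 + 1/14 + ... + 1/34
= 158603136279059/144403552893600
≈ 1.0983

Sum = 158603136279059/144403552893600 ≈ 1.0983


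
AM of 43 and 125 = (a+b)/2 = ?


AM = (43 + 125)/2 = 168/2 = 84

AM = 84


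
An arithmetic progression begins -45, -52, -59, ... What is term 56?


aₙ = a₁ + (n-1)d
= -45 + (56-1)×-7
= -45 - 385
= -430

a_56 = -430


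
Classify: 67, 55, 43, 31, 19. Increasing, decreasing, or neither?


Differences: -12, -12, -12, -12
All differences < 0 → strictly DECREASING

Monotonically decreasing


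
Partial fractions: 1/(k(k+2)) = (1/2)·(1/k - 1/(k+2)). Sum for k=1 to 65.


1/(k(k+2)) = (1/2)·(1/k - 1/(k+2)) (partial fractions)
Telescoping: Σ = (1/2)·(1 + 1/2 - 1/66 - 1/67) = 1625/2211

Sum = 1625/2211


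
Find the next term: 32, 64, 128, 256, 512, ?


Pattern: powers of 2: 2ⁿ
Terms: 32, 64, 128, 256, 512
Next term = 1024

Next term = 1024


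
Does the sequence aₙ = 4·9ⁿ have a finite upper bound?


aₙ = 4·9ⁿ → as n→∞, aₙ→∞ (since base 9 > 1)
No finite upper bound exists
The sequence is UNBOUNDED

Unbounded (aₙ → ∞ as n → ∞)


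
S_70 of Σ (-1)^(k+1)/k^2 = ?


S = 1 - 1/4 + 1/9 - 1/16 + 1/25 - 1/36 + 1/49 - 1/64 ± ...
= 0.8224
(Full series converges to +π²/12 ≈ +0.8225)

S_70 = 0.8224


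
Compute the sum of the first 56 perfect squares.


n = 56
n(n+1)(2n+1)/6 = 56×57×113/6
= 360696/6 = 60116

Σk² = 60116


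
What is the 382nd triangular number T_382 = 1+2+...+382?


n(n+1)/2 = 382×383/2 = 146306/2 = 73153

Σk = 73153


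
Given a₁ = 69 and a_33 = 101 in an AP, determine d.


d = (aₙ - a₁)/(n-1)
= (101 - 69)/(33-1)
= 32/32 = 1

d = 1


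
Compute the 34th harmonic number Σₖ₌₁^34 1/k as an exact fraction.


H_34 = 1/1 + 1/2 + 1/3 + ... + 1/34
= 54062195834749/13127595717600
≈ 4.1182

H_34 = 54062195834749/13127595717600 ≈ 4.1182


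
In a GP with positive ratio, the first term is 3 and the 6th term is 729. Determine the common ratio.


r^(n-1) = aₙ/a₁
r^5 = 729/3 = 243
r = 243^(1/5)
= 3

r = 3


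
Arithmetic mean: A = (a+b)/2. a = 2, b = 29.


AM = (2 + 29)/2 = 31/2 = 15.5

AM = 15.5


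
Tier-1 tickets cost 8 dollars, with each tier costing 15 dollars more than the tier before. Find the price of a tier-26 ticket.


aₙ = a₁ + (n-1)d
= 8 + (26-1)×15
= 8 + 375
= 383

a_26 = 383


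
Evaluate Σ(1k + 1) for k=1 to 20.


Σ(1k+1) = 1·Σk + 1·n
= 1·210 + 1·20
= 210 + 20 = 230

Σ = 230


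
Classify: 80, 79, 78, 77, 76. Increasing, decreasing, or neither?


Differences: -1, -1, -1, -1
All differences < 0 → strictly DECREASING

Monotonically decreasing


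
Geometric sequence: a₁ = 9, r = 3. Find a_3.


aₙ = a₁·r^(n-1)
= 9×3^2
= 9×9
= 81

a_3 = 81


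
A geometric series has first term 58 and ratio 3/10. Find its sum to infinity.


S∞ = a₁/(1-r) = 58/(1 - 3/10)
= 58/(7/10)
= 580/7

S∞ = 580/7


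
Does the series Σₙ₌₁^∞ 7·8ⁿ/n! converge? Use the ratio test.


aₙ = 7·8^n/n!
a_{n+1}/aₙ = 8^(n+1)/(n+1)! × n!/8^n  (constant 7 cancels)
= 8/(n+1)
L = lim(n→∞) 8/(n+1) = 0
L < 1 → series CONVERGES

Converges (ratio test: L = 0 < 1)


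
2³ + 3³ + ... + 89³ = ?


Σₖ₌2^89 k³ = [89·90/2]² − [1·2/2]²
= 16040025 − 1 = 16040024

Σk³ = 16040024


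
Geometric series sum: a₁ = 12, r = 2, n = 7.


Sₙ = 12×(2^7 - 1)/(2 - 1)
= 12×(128 - 1)/1
= 12×127/1
= 1524

S_7 = 1524


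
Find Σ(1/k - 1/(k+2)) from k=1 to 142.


Telescoping with gap 2: two head and two tail terms survive.
= (1 + 1/2) - (1/143 + 1/144)
= 3/2 - 1/143 - 1/144 = 30601/20592

Sum = 30601/20592


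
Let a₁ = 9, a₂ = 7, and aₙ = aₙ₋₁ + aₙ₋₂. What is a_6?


Computing iteratively: 9, 7, 16, 23, 39, 62
a_6 = 62

a_6 = 62


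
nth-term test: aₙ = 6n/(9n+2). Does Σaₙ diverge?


lim(n→∞) 6n/(9n+2) = 6/9 = 2/3  (divide numerator and denominator by n)
lim aₙ = 2/3 ≠ 0 → series DIVERGES

Diverges (lim aₙ = 2/3 ≠ 0)


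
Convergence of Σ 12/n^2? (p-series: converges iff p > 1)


p-series test: Σ c/n^p converges if p > 1, diverges if p ≤ 1 (constant c > 0 doesn't affect convergence).
p = 2
2 > 1 → CONVERGES

Converges (p = 2 > 1)


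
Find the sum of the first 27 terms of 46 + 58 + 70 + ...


aₙ = 46 + (27-1)×12 = 358
Sₙ = n(a₁+aₙ)/2 = 27×(46+358)/2
= 27×404/2 = 5454

S_27 = 5454


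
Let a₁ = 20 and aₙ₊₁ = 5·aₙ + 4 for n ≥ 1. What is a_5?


Computing step by step:
a_1 = 20
a_2 = 104
a_3 = 524
a_4 = 2624
a_5 = 13124


a_5 = 13124


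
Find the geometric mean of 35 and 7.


GM = √(35×7) = √245 = 15.6525

GM = 15.6525


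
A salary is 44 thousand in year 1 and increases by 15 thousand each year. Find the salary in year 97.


aₙ = a₁ + (n-1)d
= 44 + (97-1)×15
= 44 + 1440
= 1484

a_97 = 1484


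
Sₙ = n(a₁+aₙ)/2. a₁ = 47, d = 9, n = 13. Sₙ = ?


aₙ = 47 + (13-1)×9 = 155
Sₙ = n(a₁+aₙ)/2 = 13×(47+155)/2
= 13×202/2 = 1313

S_13 = 1313


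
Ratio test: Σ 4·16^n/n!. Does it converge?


aₙ = 4·16^n/n!
a_{n+1}/aₙ = 16^(n+1)/(n+1)! × n!/16^n  (constant 4 cancels)
= 16/(n+1)
L = lim(n→∞) 16/(n+1) = 0
L < 1 → series CONVERGES

Converges (ratio test: L = 0 < 1)


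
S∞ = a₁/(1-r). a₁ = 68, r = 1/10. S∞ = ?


S∞ = a₁/(1-r) = 68/(1 - 1/10)
= 68/(9/10)
= 680/9

S∞ = 680/9


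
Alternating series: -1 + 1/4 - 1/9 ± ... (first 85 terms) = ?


S = -1 + 1/4 - 1/9 + 1/16 - 1/25 + 1/36 - 1/49 + 1/64 ± ...
= -0.8225
(Full series converges to -π²/12 ≈ -0.8225)

S_85 = -0.8225


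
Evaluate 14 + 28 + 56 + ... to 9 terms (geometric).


Sₙ = 14×(2^9 - 1)/(2 - 1)
= 14×(512 - 1)/1
= 14×511/1
= 7154

S_9 = 7154


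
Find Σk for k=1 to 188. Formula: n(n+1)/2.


n(n+1)/2 = 188×189/2 = 35532/2 = 17766

Σk = 17766


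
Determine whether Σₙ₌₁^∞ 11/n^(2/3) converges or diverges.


p-series test: Σ c/n^p converges if p > 1, diverges if p ≤ 1 (constant c > 0 doesn't affect convergence).
p = 2/3
2/3 ≤ 1 → DIVERGES

Diverges (p = 2/3 ≤ 1)


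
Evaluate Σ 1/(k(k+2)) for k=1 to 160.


1/(k(k+2)) = (1/2)·(1/k - 1/(k+2)) (partial fractions)
Telescoping: Σ = (1/2)·(1 + 1/2 - 1/161 - 1/162) = 9700/13041

Sum = 9700/13041


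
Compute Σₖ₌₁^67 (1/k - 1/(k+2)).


Telescoping with gap 2: two head and two tail terms survive.
= (1 + 1/2) - (1/68 + 1/69)
= 3/2 - 1/68 - 1/69 = 6901/4692

Sum = 6901/4692


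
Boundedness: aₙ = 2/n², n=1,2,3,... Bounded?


a₁ = 2, a₂ = 2/4, a₃ = 2/9, ...
0 < aₙ ≤ 2 for all n ≥ 1
The sequence IS bounded

Bounded (0 < aₙ ≤ 2)


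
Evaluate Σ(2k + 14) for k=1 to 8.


Σ(2k+14) = 2·Σk + 14·n
= 2·36 + 14·8
= 72 + 112 = 184

Σ = 184


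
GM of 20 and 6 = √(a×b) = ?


GM = √(20×6) = √120 = 10.9545

GM = 10.9545


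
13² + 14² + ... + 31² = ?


Σₖ₌13^31 k² = Σₖ₌₁^31 k² − Σₖ₌₁^12 k²
= 31·32·63/6 − 12·13·25/6
= 10416 − 650 = 9766

Σk² = 9766


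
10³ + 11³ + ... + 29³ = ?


Σₖ₌10^29 k³ = [29·30/2]² − [9·10/2]²
= 189225 − 2025 = 187200

Σk³ = 187200


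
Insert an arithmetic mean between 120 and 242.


AM = (120 + 242)/2 = 362/2 = 181

AM = 181


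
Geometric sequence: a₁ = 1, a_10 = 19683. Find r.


r^(n-1) = aₙ/a₁
r^9 = 19683/1 = 19683
r = 19683^(1/9)
= 3

r = 3


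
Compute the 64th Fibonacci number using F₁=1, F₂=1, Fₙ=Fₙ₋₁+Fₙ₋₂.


Fibonacci sequence: 1, 1, 2, 3, 5, 8, 13, 21, 34, 55, 89, ...
F(64) = 10610209857723

F(64) = 10610209857723


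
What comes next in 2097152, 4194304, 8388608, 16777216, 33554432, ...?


Pattern: powers of 2: 2ⁿ
Terms: 2097152, 4194304, 8388608, 16777216, 33554432
Next term = 67108864

Next term = 67108864


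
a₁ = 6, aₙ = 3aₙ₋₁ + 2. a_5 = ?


Computing step by step:
a_1 = 6
a_2 = 20
a_3 = 62
a_4 = 188
a_5 = 566


a_5 = 566


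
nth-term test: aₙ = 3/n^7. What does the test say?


lim(n→∞) 3/n^7 = 0
lim aₙ = 0 → nth-term test is INCONCLUSIVE
(Need other tests; this is actually a convergent p-series with p=7 > 1)

Inconclusive (lim aₙ = 0; need another test)


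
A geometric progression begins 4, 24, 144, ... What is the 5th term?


aₙ = a₁·r^(n-1)
= 4×6^4
= 4×1296
= 5184

a_5 = 5184


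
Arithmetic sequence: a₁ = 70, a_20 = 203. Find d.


d = (aₙ - a₁)/(n-1)
= (203 - 70)/(20-1)
= 133/19 = 7

d = 7


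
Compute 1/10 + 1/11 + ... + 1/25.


Σₖ₌10^25 1/k = 1/10 + 1/11 + 1/12 + ... + 1/25
= 26422849771/26771144400
≈ 0.987

Sum = 26422849771/26771144400 ≈ 0.987


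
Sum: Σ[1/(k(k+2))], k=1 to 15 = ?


1/(k(k+2)) = (1/2)·(1/k - 1/(k+2)) (partial fractions)
Telescoping: Σ = (1/2)·(1 + 1/2 - 1/16 - 1/17) = 375/544

Sum = 375/544


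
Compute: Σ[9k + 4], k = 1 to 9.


Σ(9k+4) = 9·Σk + 4·n
= 9·45 + 4·9
= 405 + 36 = 441

Σ = 441


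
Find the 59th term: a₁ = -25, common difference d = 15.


aₙ = a₁ + (n-1)d
= -25 + (59-1)×15
= -25 + 870
= 845

a_59 = 845


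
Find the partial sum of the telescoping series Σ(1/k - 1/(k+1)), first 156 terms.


Telescoping: adjacent terms cancel.
= 1/1 - 1/157
= 1 - 1/157 = 156/157

Sum = 156/157


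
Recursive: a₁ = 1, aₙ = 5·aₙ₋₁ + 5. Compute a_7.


Computing step by step:
a_1 = 1
a_2 = 10
a_3 = 55
a_4 = 280
a_5 = 1405
a_6 = 7030
a_7 = 35155


a_7 = 35155
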